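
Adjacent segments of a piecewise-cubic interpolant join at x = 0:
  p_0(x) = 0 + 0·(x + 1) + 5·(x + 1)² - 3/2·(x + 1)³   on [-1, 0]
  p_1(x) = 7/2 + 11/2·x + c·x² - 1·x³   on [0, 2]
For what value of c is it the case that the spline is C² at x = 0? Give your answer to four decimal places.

0.5000

p_0''(x) = 10 - 9·(x + 1), so p_0''(0) = 1. On the right, p_1''(0) = 2c, so c = 1/2.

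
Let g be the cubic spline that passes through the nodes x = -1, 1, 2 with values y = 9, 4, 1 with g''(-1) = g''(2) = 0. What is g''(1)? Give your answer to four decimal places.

-0.5000

Put σ_i = g'' at the i-th knot. Here h = (2, 1) and Δ = (-5/2, -3), so the interior equations h_(i-1)·σ_(i-1) + 2(h_(i-1)+h_i)·σ_i + h_i·σ_(i+1) = 6(Δ_i − Δ_(i-1)) read
  2·σ_0 + 6·σ_1 + 1·σ_2 = 6(Δ_1 - Δ_0) = -3
Natural end conditions: σ_0 = σ_2 = 0.
Solving the tridiagonal system: σ_0 = 0, σ_1 = -1/2, σ_2 = 0.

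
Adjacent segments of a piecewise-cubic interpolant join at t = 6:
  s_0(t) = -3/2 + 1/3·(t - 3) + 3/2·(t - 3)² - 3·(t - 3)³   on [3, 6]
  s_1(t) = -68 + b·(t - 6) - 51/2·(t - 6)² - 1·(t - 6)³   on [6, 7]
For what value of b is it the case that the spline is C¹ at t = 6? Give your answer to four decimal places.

-71.6667

s_0'(t) = 1/3 + 3·(t - 3) - 9·(t - 3)², so s_0'(6) = -215/3. On the right, s_1'(6) = b, so b = -215/3.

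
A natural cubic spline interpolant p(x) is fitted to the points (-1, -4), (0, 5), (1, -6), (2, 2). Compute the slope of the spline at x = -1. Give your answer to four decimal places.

With m_i denoting the second derivative at x_i, h_i = 1, 1, 1, and Δ_i = (y_(i+1) − y_i)/h_i = 9, -11, 8:
  1·m_0 + 4·m_1 + 1·m_2 = 6(Δ_1 - Δ_0) = -120
  1·m_1 + 4·m_2 + 1·m_3 = 6(Δ_2 - Δ_1) = 114
Natural end conditions: m_0 = m_3 = 0.
Solving: m_0 = 0, m_1 = -198/5, m_2 = 192/5, m_3 = 0.
On [-1, 0], p'(x) = b_0 + 2c_0·(x + 1) + 3d_0·(x + 1)² with b_0 = Δ_0 - h_0(2m_0 + m_1)/6 = 78/5, c_0 = m_0/2 = 0, d_0 = (m_1 - m_0)/(6h_0) = -33/5. So p'(-1) = 78/5.

15.6000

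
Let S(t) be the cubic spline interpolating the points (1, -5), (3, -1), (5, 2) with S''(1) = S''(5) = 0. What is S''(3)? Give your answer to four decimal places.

-0.3750

Let m_i = S''(x_i). Step sizes h_i = 2, 2; slopes of the chords Δ_i = (y_(i+1) - y_i)/h_i = 2, 3/2.
  2·m_0 + 8·m_1 + 2·m_2 = 6(Δ_1 - Δ_0) = -3
Natural end conditions: m_0 = m_2 = 0.
Solving: m_0 = 0, m_1 = -3/8, m_2 = 0.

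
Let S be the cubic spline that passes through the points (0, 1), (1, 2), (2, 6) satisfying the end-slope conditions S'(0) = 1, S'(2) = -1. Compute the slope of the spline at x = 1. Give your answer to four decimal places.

With m_i denoting the second derivative at x_i, h_i = 1, 1, and Δ_i = (y_(i+1) − y_i)/h_i = 1, 4:
  1·m_0 + 4·m_1 + 1·m_2 = 6(Δ_1 - Δ_0) = 18
Clamped end conditions give two more equations: 2h_0·m_0 + h_0·m_1 = 6(Δ_0 - S'(0)) = 0 and h_1·m_1 + 2h_1·m_2 = 6(S'(2) - Δ_1) = -30.
Forward elimination and back-substitution give m_0 = -11/2, m_1 = 11, m_2 = -41/2.
On [1, 2], S'(x) = b_1 + 2c_1·(x - 1) + 3d_1·(x - 1)² with b_1 = Δ_1 - h_1(2m_1 + m_2)/6 = 15/4, c_1 = m_1/2 = 11/2, d_1 = (m_2 - m_1)/(6h_1) = -21/4. So S'(1) = 15/4.

3.7500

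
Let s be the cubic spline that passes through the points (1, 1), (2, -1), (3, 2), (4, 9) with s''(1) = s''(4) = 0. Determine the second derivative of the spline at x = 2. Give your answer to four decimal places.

6.4000

With σ_i denoting the second derivative at x_i, h_i = 1, 1, 1, and Δ_i = (y_(i+1) − y_i)/h_i = -2, 3, 7:
  1·σ_0 + 4·σ_1 + 1·σ_2 = 6(Δ_1 - Δ_0) = 30
  1·σ_1 + 4·σ_2 + 1·σ_3 = 6(Δ_2 - Δ_1) = 24
Natural end conditions: σ_0 = σ_3 = 0.
Forward elimination and back-substitution give σ_0 = 0, σ_1 = 32/5, σ_2 = 22/5, σ_3 = 0.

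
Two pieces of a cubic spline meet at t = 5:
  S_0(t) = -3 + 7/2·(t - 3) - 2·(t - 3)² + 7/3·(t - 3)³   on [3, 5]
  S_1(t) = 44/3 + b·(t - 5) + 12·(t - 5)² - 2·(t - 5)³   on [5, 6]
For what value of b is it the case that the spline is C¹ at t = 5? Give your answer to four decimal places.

S_0'(t) = 7/2 - 4·(t - 3) + 7·(t - 3)², so S_0'(5) = 47/2. On the right, S_1'(5) = b, so b = 47/2.

23.5000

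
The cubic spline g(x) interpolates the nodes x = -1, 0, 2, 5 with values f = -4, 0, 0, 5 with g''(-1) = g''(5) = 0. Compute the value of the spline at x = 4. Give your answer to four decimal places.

Let M_i = g''(x_i). Step sizes h_i = 1, 2, 3; slopes of the chords Δ_i = (y_(i+1) - y_i)/h_i = 4, 0, 5/3.
  1·M_0 + 6·M_1 + 2·M_2 = 6(Δ_1 - Δ_0) = -24
  2·M_1 + 10·M_2 + 3·M_3 = 6(Δ_2 - Δ_1) = 10
Natural end conditions: M_0 = M_3 = 0.
Solving: M_0 = 0, M_1 = -65/14, M_2 = 27/14, M_3 = 0.
On [2, 5], g(x) = 0 - 11/42·(x - 2) + 27/28·(x - 2)² - 3/28·(x - 2)³.
With (x - 2) = 2: g(4) = 52/21.

2.4762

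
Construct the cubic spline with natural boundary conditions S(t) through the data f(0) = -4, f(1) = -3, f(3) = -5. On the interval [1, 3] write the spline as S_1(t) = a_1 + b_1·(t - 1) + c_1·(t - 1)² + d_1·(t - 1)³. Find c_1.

With m_i denoting the second derivative at x_i, h_i = 1, 2, and Δ_i = (y_(i+1) − y_i)/h_i = 1, -1:
  1·m_0 + 6·m_1 + 2·m_2 = 6(Δ_1 - Δ_0) = -12
Natural end conditions: m_0 = m_2 = 0.
Solving: m_0 = 0, m_1 = -2, m_2 = 0.
On [1, 3], with S_1(t) = a_1 + b_1·(t - 1) + c_1·(t - 1)² + d_1·(t - 1)³: c_1 = m_1/2 = -1, d_1 = (m_2 - m_1)/(6h_1) = 1/6, b_1 = Δ_1 - h_1(2m_1 + m_2)/6 = 1/3.

-1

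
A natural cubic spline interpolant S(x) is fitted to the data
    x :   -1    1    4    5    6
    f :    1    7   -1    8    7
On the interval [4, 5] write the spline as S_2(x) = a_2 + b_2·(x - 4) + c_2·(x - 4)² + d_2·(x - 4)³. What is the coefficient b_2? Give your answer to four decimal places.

7.4465

Let m_i = S''(x_i). Step sizes h_i = 2, 3, 1, 1; slopes of the chords Δ_i = (y_(i+1) - y_i)/h_i = 3, -8/3, 9, -1.
  2·m_0 + 10·m_1 + 3·m_2 = 6(Δ_1 - Δ_0) = -34
  3·m_1 + 8·m_2 + 1·m_3 = 6(Δ_2 - Δ_1) = 70
  1·m_2 + 4·m_3 + 1·m_4 = 6(Δ_3 - Δ_2) = -60
Natural end conditions: m_0 = m_4 = 0.
Forward elimination and back-substitution give m_0 = 0, m_1 = -1037/137, m_2 = 1904/137, m_3 = -2531/137, m_4 = 0.
On [4, 5], with S_2(x) = a_2 + b_2·(x - 4) + c_2·(x - 4)² + d_2·(x - 4)³: c_2 = m_2/2 = 952/137, d_2 = (m_3 - m_2)/(6h_2) = -4435/822, b_2 = Δ_2 - h_2(2m_2 + m_3)/6 = 6121/822.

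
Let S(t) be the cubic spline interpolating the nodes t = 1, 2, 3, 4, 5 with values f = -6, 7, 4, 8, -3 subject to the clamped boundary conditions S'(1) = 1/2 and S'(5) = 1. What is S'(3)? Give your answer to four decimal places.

With m_i denoting the second derivative at x_i, h_i = 1, 1, 1, 1, and Δ_i = (y_(i+1) − y_i)/h_i = 13, -3, 4, -11:
  1·m_0 + 4·m_1 + 1·m_2 = 6(Δ_1 - Δ_0) = -96
  1·m_1 + 4·m_2 + 1·m_3 = 6(Δ_2 - Δ_1) = 42
  1·m_2 + 4·m_3 + 1·m_4 = 6(Δ_3 - Δ_2) = -90
Clamped end conditions give two more equations: 2h_0·m_0 + h_0·m_1 = 6(Δ_0 - S'(1)) = 75 and h_3·m_3 + 2h_3·m_4 = 6(S'(5) - Δ_3) = 72.
Solving the tridiagonal system: m_0 = 3439/56, m_1 = -1339/28, m_2 = 271/8, m_3 = -1279/28, m_4 = 3295/56.
On [3, 4], S'(t) = b_2 + 2c_2·(t - 3) + 3d_2·(t - 3)² with b_2 = Δ_2 - h_2(2m_2 + m_3)/6 = 9/28, c_2 = m_2/2 = 271/16, d_2 = (m_3 - m_2)/(6h_2) = -1485/112. So S'(3) = 9/28.

0.3214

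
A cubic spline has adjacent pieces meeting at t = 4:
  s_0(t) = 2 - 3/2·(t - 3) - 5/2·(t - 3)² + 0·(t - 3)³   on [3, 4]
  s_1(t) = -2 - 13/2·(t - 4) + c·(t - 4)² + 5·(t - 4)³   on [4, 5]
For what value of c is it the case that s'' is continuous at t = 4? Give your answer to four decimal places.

-2.5000

s_0''(t) = -5 + 0·(t - 3), so s_0''(4) = -5. On the right, s_1''(4) = 2c, so c = -5/2.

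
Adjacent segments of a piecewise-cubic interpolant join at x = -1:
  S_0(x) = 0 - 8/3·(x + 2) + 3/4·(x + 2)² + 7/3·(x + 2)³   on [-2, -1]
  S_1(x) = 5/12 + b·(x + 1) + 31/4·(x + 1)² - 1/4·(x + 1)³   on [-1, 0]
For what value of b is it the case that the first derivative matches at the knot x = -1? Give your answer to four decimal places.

S_0'(x) = -8/3 + 3/2·(x + 2) + 7·(x + 2)², so S_0'(-1) = 35/6. On the right, S_1'(-1) = b, so b = 35/6.

5.8333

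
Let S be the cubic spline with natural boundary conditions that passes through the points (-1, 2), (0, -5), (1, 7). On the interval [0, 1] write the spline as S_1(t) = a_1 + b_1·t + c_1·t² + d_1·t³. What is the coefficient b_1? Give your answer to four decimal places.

Write M_i for S''(x_i). With h_i = 1, 1 and divided differences Δ_i = -7, 12, the continuity of S' gives the tridiagonal system
  1·M_0 + 4·M_1 + 1·M_2 = 6(Δ_1 - Δ_0) = 114
Natural end conditions: M_0 = M_2 = 0.
Hence M_0 = 0, M_1 = 57/2, M_2 = 0.
On [0, 1], with S_1(t) = a_1 + b_1·t + c_1·t² + d_1·t³: c_1 = M_1/2 = 57/4, d_1 = (M_2 - M_1)/(6h_1) = -19/4, b_1 = Δ_1 - h_1(2M_1 + M_2)/6 = 5/2.

2.5000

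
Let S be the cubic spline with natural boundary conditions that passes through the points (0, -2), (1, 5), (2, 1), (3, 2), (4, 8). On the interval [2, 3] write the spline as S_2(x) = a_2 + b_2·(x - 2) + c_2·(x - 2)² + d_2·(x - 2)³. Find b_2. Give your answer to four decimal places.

-3.5000

Let m_i = S''(x_i). Step sizes h_i = 1, 1, 1, 1; slopes of the chords Δ_i = (y_(i+1) - y_i)/h_i = 7, -4, 1, 6.
  1·m_0 + 4·m_1 + 1·m_2 = 6(Δ_1 - Δ_0) = -66
  1·m_1 + 4·m_2 + 1·m_3 = 6(Δ_2 - Δ_1) = 30
  1·m_2 + 4·m_3 + 1·m_4 = 6(Δ_3 - Δ_2) = 30
Natural end conditions: m_0 = m_4 = 0.
Hence m_0 = 0, m_1 = -135/7, m_2 = 78/7, m_3 = 33/7, m_4 = 0.
On [2, 3], with S_2(x) = a_2 + b_2·(x - 2) + c_2·(x - 2)² + d_2·(x - 2)³: c_2 = m_2/2 = 39/7, d_2 = (m_3 - m_2)/(6h_2) = -15/14, b_2 = Δ_2 - h_2(2m_2 + m_3)/6 = -7/2.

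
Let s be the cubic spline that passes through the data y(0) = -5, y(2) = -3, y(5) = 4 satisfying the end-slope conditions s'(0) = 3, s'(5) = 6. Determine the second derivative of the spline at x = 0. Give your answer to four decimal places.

-3.2000

Let M_i = s''(x_i). Step sizes h_i = 2, 3; slopes of the chords Δ_i = (y_(i+1) - y_i)/h_i = 1, 7/3.
  2·M_0 + 10·M_1 + 3·M_2 = 6(Δ_1 - Δ_0) = 8
Clamped end conditions give two more equations: 2h_0·M_0 + h_0·M_1 = 6(Δ_0 - s'(0)) = -12 and h_1·M_1 + 2h_1·M_2 = 6(s'(5) - Δ_1) = 22.
Solving the tridiagonal system: M_0 = -16/5, M_1 = 2/5, M_2 = 52/15.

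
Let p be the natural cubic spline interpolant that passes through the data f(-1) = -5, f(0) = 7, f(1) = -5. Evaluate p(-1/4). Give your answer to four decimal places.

With M_i denoting the second derivative at x_i, h_i = 1, 1, and Δ_i = (y_(i+1) − y_i)/h_i = 12, -12:
  1·M_0 + 4·M_1 + 1·M_2 = 6(Δ_1 - Δ_0) = -144
Natural end conditions: M_0 = M_2 = 0.
Forward elimination and back-substitution give M_0 = 0, M_1 = -36, M_2 = 0.
On [-1, 0], p(t) = -5 + 18·(t + 1) + 0·(t + 1)² - 6·(t + 1)³.
With (t + 1) = 3/4: p(-1/4) = 191/32.

5.9688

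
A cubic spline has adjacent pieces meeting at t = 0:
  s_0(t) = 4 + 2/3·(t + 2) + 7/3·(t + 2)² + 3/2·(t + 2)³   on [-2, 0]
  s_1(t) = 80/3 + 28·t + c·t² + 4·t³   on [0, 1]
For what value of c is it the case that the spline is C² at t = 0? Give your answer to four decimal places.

s_0''(t) = 14/3 + 9·(t + 2), so s_0''(0) = 68/3. On the right, s_1''(0) = 2c, so c = 34/3.

11.3333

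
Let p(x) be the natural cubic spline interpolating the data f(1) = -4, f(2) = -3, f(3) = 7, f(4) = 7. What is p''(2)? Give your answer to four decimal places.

18.4000

Write M_i for p''(x_i). With h_i = 1, 1, 1 and divided differences Δ_i = 1, 10, 0, the continuity of p' gives the tridiagonal system
  1·M_0 + 4·M_1 + 1·M_2 = 6(Δ_1 - Δ_0) = 54
  1·M_1 + 4·M_2 + 1·M_3 = 6(Δ_2 - Δ_1) = -60
Natural end conditions: M_0 = M_3 = 0.
Forward elimination and back-substitution give M_0 = 0, M_1 = 92/5, M_2 = -98/5, M_3 = 0.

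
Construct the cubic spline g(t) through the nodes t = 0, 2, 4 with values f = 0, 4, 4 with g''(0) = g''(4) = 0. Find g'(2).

Let M_i = g''(x_i). Step sizes h_i = 2, 2; slopes of the chords Δ_i = (y_(i+1) - y_i)/h_i = 2, 0.
  2·M_0 + 8·M_1 + 2·M_2 = 6(Δ_1 - Δ_0) = -12
Natural end conditions: M_0 = M_2 = 0.
Solving the tridiagonal system: M_0 = 0, M_1 = -3/2, M_2 = 0.
On [2, 4], g'(t) = b_1 + 2c_1·(t - 2) + 3d_1·(t - 2)² with b_1 = Δ_1 - h_1(2M_1 + M_2)/6 = 1, c_1 = M_1/2 = -3/4, d_1 = (M_2 - M_1)/(6h_1) = 1/8. So g'(2) = 1.

1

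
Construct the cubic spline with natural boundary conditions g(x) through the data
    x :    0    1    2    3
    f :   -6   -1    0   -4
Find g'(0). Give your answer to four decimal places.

With m_i denoting the second derivative at x_i, h_i = 1, 1, 1, and Δ_i = (y_(i+1) − y_i)/h_i = 5, 1, -4:
  1·m_0 + 4·m_1 + 1·m_2 = 6(Δ_1 - Δ_0) = -24
  1·m_1 + 4·m_2 + 1·m_3 = 6(Δ_2 - Δ_1) = -30
Natural end conditions: m_0 = m_3 = 0.
Hence m_0 = 0, m_1 = -22/5, m_2 = -32/5, m_3 = 0.
On [0, 1], g'(x) = b_0 + 2c_0·x + 3d_0·x² with b_0 = Δ_0 - h_0(2m_0 + m_1)/6 = 86/15, c_0 = m_0/2 = 0, d_0 = (m_1 - m_0)/(6h_0) = -11/15. So g'(0) = 86/15.

5.7333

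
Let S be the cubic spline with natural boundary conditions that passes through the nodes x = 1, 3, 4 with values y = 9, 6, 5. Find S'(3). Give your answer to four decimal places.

Let σ_i = S''(x_i). Step sizes h_i = 2, 1; slopes of the chords Δ_i = (y_(i+1) - y_i)/h_i = -3/2, -1.
  2·σ_0 + 6·σ_1 + 1·σ_2 = 6(Δ_1 - Δ_0) = 3
Natural end conditions: σ_0 = σ_2 = 0.
Forward elimination and back-substitution give σ_0 = 0, σ_1 = 1/2, σ_2 = 0.
On [3, 4], S'(x) = b_1 + 2c_1·(x - 3) + 3d_1·(x - 3)² with b_1 = Δ_1 - h_1(2σ_1 + σ_2)/6 = -7/6, c_1 = σ_1/2 = 1/4, d_1 = (σ_2 - σ_1)/(6h_1) = -1/12. So S'(3) = -7/6.

-1.1667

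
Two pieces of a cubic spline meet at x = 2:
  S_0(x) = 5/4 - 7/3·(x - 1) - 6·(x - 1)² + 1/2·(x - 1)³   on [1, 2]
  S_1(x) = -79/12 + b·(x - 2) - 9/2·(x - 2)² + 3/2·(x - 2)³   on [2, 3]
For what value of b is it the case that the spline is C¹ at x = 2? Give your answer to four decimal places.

-12.8333

S_0'(x) = -7/3 - 12·(x - 1) + 3/2·(x - 1)², so S_0'(2) = -77/6. On the right, S_1'(2) = b, so b = -77/6.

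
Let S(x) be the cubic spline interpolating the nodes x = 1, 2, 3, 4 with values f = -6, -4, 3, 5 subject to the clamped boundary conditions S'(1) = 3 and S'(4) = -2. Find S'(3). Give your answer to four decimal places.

6.1333

Write σ_i for S''(x_i). With h_i = 1, 1, 1 and divided differences Δ_i = 2, 7, 2, the continuity of S' gives the tridiagonal system
  1·σ_0 + 4·σ_1 + 1·σ_2 = 6(Δ_1 - Δ_0) = 30
  1·σ_1 + 4·σ_2 + 1·σ_3 = 6(Δ_2 - Δ_1) = -30
Clamped end conditions give two more equations: 2h_0·σ_0 + h_0·σ_1 = 6(Δ_0 - S'(1)) = -6 and h_2·σ_2 + 2h_2·σ_3 = 6(S'(4) - Δ_2) = -24.
Forward elimination and back-substitution give σ_0 = -134/15, σ_1 = 178/15, σ_2 = -128/15, σ_3 = -116/15.
On [3, 4], S'(x) = b_2 + 2c_2·(x - 3) + 3d_2·(x - 3)² with b_2 = Δ_2 - h_2(2σ_2 + σ_3)/6 = 92/15, c_2 = σ_2/2 = -64/15, d_2 = (σ_3 - σ_2)/(6h_2) = 2/15. So S'(3) = 92/15.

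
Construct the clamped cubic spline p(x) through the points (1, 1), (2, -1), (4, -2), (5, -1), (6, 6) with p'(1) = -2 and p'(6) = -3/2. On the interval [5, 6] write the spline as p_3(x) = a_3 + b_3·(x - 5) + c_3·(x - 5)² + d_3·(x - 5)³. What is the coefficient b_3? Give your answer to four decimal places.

6.6875

Let M_i = p''(x_i). Step sizes h_i = 1, 2, 1, 1; slopes of the chords Δ_i = (y_(i+1) - y_i)/h_i = -2, -1/2, 1, 7.
  1·M_0 + 6·M_1 + 2·M_2 = 6(Δ_1 - Δ_0) = 9
  2·M_1 + 6·M_2 + 1·M_3 = 6(Δ_2 - Δ_1) = 9
  1·M_2 + 4·M_3 + 1·M_4 = 6(Δ_3 - Δ_2) = 36
Clamped end conditions give two more equations: 2h_0·M_0 + h_0·M_1 = 6(Δ_0 - p'(1)) = 0 and h_3·M_3 + 2h_3·M_4 = 6(p'(6) - Δ_3) = -51.
Hence M_0 = -5/4, M_1 = 5/2, M_2 = -19/8, M_3 = 73/4, M_4 = -277/8.
On [5, 6], with p_3(x) = a_3 + b_3·(x - 5) + c_3·(x - 5)² + d_3·(x - 5)³: c_3 = M_3/2 = 73/8, d_3 = (M_4 - M_3)/(6h_3) = -141/16, b_3 = Δ_3 - h_3(2M_3 + M_4)/6 = 107/16.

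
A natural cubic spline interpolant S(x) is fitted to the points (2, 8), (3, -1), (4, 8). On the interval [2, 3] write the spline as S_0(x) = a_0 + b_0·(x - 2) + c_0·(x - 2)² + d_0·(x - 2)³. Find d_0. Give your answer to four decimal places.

4.5000

With M_i denoting the second derivative at x_i, h_i = 1, 1, and Δ_i = (y_(i+1) − y_i)/h_i = -9, 9:
  1·M_0 + 4·M_1 + 1·M_2 = 6(Δ_1 - Δ_0) = 108
Natural end conditions: M_0 = M_2 = 0.
Hence M_0 = 0, M_1 = 27, M_2 = 0.
On [2, 3], with S_0(x) = a_0 + b_0·(x - 2) + c_0·(x - 2)² + d_0·(x - 2)³: c_0 = M_0/2 = 0, d_0 = (M_1 - M_0)/(6h_0) = 9/2, b_0 = Δ_0 - h_0(2M_0 + M_1)/6 = -27/2.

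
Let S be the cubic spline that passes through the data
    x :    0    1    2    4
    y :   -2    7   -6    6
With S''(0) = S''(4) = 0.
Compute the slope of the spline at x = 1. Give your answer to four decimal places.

-4.1304

Put m_i = S'' at the i-th knot. Here h = (1, 1, 2) and Δ = (9, -13, 6), so the interior equations h_(i-1)·m_(i-1) + 2(h_(i-1)+h_i)·m_i + h_i·m_(i+1) = 6(Δ_i − Δ_(i-1)) read
  1·m_0 + 4·m_1 + 1·m_2 = 6(Δ_1 - Δ_0) = -132
  1·m_1 + 6·m_2 + 2·m_3 = 6(Δ_2 - Δ_1) = 114
Natural end conditions: m_0 = m_3 = 0.
Forward elimination and back-substitution give m_0 = 0, m_1 = -906/23, m_2 = 588/23, m_3 = 0.
On [1, 2], S'(x) = b_1 + 2c_1·(x - 1) + 3d_1·(x - 1)² with b_1 = Δ_1 - h_1(2m_1 + m_2)/6 = -95/23, c_1 = m_1/2 = -453/23, d_1 = (m_2 - m_1)/(6h_1) = 249/23. So S'(1) = -95/23.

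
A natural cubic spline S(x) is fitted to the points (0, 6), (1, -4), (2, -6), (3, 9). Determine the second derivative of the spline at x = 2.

24

Put m_i = S'' at the i-th knot. Here h = (1, 1, 1) and Δ = (-10, -2, 15), so the interior equations h_(i-1)·m_(i-1) + 2(h_(i-1)+h_i)·m_i + h_i·m_(i+1) = 6(Δ_i − Δ_(i-1)) read
  1·m_0 + 4·m_1 + 1·m_2 = 6(Δ_1 - Δ_0) = 48
  1·m_1 + 4·m_2 + 1·m_3 = 6(Δ_2 - Δ_1) = 102
Natural end conditions: m_0 = m_3 = 0.
Solving: m_0 = 0, m_1 = 6, m_2 = 24, m_3 = 0.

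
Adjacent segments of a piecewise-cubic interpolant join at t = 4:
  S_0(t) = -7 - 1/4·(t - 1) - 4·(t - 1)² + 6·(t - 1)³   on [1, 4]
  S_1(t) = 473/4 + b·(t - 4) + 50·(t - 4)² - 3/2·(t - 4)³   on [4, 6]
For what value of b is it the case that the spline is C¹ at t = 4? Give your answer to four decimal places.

S_0'(t) = -1/4 - 8·(t - 1) + 18·(t - 1)², so S_0'(4) = 551/4. On the right, S_1'(4) = b, so b = 551/4.

137.7500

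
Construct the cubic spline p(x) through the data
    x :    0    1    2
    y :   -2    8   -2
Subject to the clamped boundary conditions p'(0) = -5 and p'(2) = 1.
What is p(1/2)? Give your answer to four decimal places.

2.2500

With σ_i denoting the second derivative at x_i, h_i = 1, 1, and Δ_i = (y_(i+1) − y_i)/h_i = 10, -10:
  1·σ_0 + 4·σ_1 + 1·σ_2 = 6(Δ_1 - Δ_0) = -120
Clamped end conditions give two more equations: 2h_0·σ_0 + h_0·σ_1 = 6(Δ_0 - p'(0)) = 90 and h_1·σ_1 + 2h_1·σ_2 = 6(p'(2) - Δ_1) = 66.
Hence σ_0 = 78, σ_1 = -66, σ_2 = 66.
On [0, 1], p(x) = -2 - 5·x + 39·x² - 24·x³.
With x = 1/2: p(1/2) = 9/4.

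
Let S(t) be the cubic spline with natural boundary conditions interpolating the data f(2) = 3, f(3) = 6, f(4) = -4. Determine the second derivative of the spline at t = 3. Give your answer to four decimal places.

Let σ_i = S''(x_i). Step sizes h_i = 1, 1; slopes of the chords Δ_i = (y_(i+1) - y_i)/h_i = 3, -10.
  1·σ_0 + 4·σ_1 + 1·σ_2 = 6(Δ_1 - Δ_0) = -78
Natural end conditions: σ_0 = σ_2 = 0.
Solving: σ_0 = 0, σ_1 = -39/2, σ_2 = 0.

-19.5000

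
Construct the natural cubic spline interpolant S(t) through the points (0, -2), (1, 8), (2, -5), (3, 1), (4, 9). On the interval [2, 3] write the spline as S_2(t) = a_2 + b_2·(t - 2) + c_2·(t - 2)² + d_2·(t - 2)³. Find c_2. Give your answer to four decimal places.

Write M_i for S''(x_i). With h_i = 1, 1, 1, 1 and divided differences Δ_i = 10, -13, 6, 8, the continuity of S' gives the tridiagonal system
  1·M_0 + 4·M_1 + 1·M_2 = 6(Δ_1 - Δ_0) = -138
  1·M_1 + 4·M_2 + 1·M_3 = 6(Δ_2 - Δ_1) = 114
  1·M_2 + 4·M_3 + 1·M_4 = 6(Δ_3 - Δ_2) = 12
Natural end conditions: M_0 = M_4 = 0.
Hence M_0 = 0, M_1 = -1257/28, M_2 = 291/7, M_3 = -207/28, M_4 = 0.
On [2, 3], with S_2(t) = a_2 + b_2·(t - 2) + c_2·(t - 2)² + d_2·(t - 2)³: c_2 = M_2/2 = 291/14, d_2 = (M_3 - M_2)/(6h_2) = -457/56, b_2 = Δ_2 - h_2(2M_2 + M_3)/6 = -53/8.

20.7857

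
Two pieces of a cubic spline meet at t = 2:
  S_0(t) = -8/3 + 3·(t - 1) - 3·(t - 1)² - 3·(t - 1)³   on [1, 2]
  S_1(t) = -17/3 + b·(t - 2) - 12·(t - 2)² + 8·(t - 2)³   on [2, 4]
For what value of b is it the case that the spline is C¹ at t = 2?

S_0'(t) = 3 - 6·(t - 1) - 9·(t - 1)², so S_0'(2) = -12. On the right, S_1'(2) = b, so b = -12.

-12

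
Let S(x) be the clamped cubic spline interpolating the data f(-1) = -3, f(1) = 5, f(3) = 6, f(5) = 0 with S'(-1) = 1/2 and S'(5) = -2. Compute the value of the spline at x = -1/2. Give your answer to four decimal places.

-1.9688

With m_i denoting the second derivative at x_i, h_i = 2, 2, 2, and Δ_i = (y_(i+1) − y_i)/h_i = 4, 1/2, -3:
  2·m_0 + 8·m_1 + 2·m_2 = 6(Δ_1 - Δ_0) = -21
  2·m_1 + 8·m_2 + 2·m_3 = 6(Δ_2 - Δ_1) = -21
Clamped end conditions give two more equations: 2h_0·m_0 + h_0·m_1 = 6(Δ_0 - S'(-1)) = 21 and h_2·m_2 + 2h_2·m_3 = 6(S'(5) - Δ_2) = 6.
Forward elimination and back-substitution give m_0 = 43/6, m_1 = -23/6, m_2 = -7/3, m_3 = 8/3.
On [-1, 1], S(x) = -3 + 1/2·(x + 1) + 43/12·(x + 1)² - 11/12·(x + 1)³.
With (x + 1) = 1/2: S(-1/2) = -63/32.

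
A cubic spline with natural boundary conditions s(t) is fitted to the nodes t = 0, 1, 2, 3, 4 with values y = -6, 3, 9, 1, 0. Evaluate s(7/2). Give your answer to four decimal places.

-0.5580

With M_i denoting the second derivative at x_i, h_i = 1, 1, 1, 1, and Δ_i = (y_(i+1) − y_i)/h_i = 9, 6, -8, -1:
  1·M_0 + 4·M_1 + 1·M_2 = 6(Δ_1 - Δ_0) = -18
  1·M_1 + 4·M_2 + 1·M_3 = 6(Δ_2 - Δ_1) = -84
  1·M_2 + 4·M_3 + 1·M_4 = 6(Δ_3 - Δ_2) = 42
Natural end conditions: M_0 = M_4 = 0.
Solving: M_0 = 0, M_1 = 27/14, M_2 = -180/7, M_3 = 237/14, M_4 = 0.
On [3, 4], s(t) = 1 - 93/14·(t - 3) + 237/28·(t - 3)² - 79/28·(t - 3)³.
With (t - 3) = 1/2: s(7/2) = -125/224.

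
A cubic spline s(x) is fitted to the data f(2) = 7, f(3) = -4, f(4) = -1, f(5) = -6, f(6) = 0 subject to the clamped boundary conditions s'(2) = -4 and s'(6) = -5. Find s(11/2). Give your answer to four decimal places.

Write M_i for s''(x_i). With h_i = 1, 1, 1, 1 and divided differences Δ_i = -11, 3, -5, 6, the continuity of s' gives the tridiagonal system
  1·M_0 + 4·M_1 + 1·M_2 = 6(Δ_1 - Δ_0) = 84
  1·M_1 + 4·M_2 + 1·M_3 = 6(Δ_2 - Δ_1) = -48
  1·M_2 + 4·M_3 + 1·M_4 = 6(Δ_3 - Δ_2) = 66
Clamped end conditions give two more equations: 2h_0·M_0 + h_0·M_1 = 6(Δ_0 - s'(2)) = -42 and h_3·M_3 + 2h_3·M_4 = 6(s'(6) - Δ_3) = -66.
Forward elimination and back-substitution give M_0 = -283/7, M_1 = 272/7, M_2 = -31, M_3 = 260/7, M_4 = -361/7.
On [5, 6], s(x) = -6 + 31/14·(x - 5) + 130/7·(x - 5)² - 207/14·(x - 5)³.
With (x - 5) = 1/2: s(11/2) = -235/112.

-2.0982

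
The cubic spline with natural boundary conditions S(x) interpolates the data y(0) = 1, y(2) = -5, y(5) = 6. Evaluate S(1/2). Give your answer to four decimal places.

Write m_i for S''(x_i). With h_i = 2, 3 and divided differences Δ_i = -3, 11/3, the continuity of S' gives the tridiagonal system
  2·m_0 + 10·m_1 + 3·m_2 = 6(Δ_1 - Δ_0) = 40
Natural end conditions: m_0 = m_2 = 0.
Solving the tridiagonal system: m_0 = 0, m_1 = 4, m_2 = 0.
On [0, 2], S(x) = 1 - 13/3·x + 0·x² + 1/3·x³.
With x = 1/2: S(1/2) = -9/8.

-1.1250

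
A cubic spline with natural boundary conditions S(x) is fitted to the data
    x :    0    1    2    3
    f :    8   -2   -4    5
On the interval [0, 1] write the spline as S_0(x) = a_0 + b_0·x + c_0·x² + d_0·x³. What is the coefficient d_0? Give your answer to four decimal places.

Put M_i = S'' at the i-th knot. Here h = (1, 1, 1) and Δ = (-10, -2, 9), so the interior equations h_(i-1)·M_(i-1) + 2(h_(i-1)+h_i)·M_i + h_i·M_(i+1) = 6(Δ_i − Δ_(i-1)) read
  1·M_0 + 4·M_1 + 1·M_2 = 6(Δ_1 - Δ_0) = 48
  1·M_1 + 4·M_2 + 1·M_3 = 6(Δ_2 - Δ_1) = 66
Natural end conditions: M_0 = M_3 = 0.
Solving: M_0 = 0, M_1 = 42/5, M_2 = 72/5, M_3 = 0.
On [0, 1], with S_0(x) = a_0 + b_0·x + c_0·x² + d_0·x³: c_0 = M_0/2 = 0, d_0 = (M_1 - M_0)/(6h_0) = 7/5, b_0 = Δ_0 - h_0(2M_0 + M_1)/6 = -57/5.

1.4000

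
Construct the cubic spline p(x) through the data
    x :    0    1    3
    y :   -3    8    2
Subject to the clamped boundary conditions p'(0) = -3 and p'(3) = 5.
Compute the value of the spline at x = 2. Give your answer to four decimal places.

Write m_i for p''(x_i). With h_i = 1, 2 and divided differences Δ_i = 11, -3, the continuity of p' gives the tridiagonal system
  1·m_0 + 6·m_1 + 2·m_2 = 6(Δ_1 - Δ_0) = -84
Clamped end conditions give two more equations: 2h_0·m_0 + h_0·m_1 = 6(Δ_0 - p'(0)) = 84 and h_1·m_1 + 2h_1·m_2 = 6(p'(3) - Δ_1) = 48.
Hence m_0 = 176/3, m_1 = -100/3, m_2 = 86/3.
On [1, 3], p(x) = 8 + 29/3·(x - 1) - 50/3·(x - 1)² + 31/6·(x - 1)³.
With (x - 1) = 1: p(2) = 37/6.

6.1667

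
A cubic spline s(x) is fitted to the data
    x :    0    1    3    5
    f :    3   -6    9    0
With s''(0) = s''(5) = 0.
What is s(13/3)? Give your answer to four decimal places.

5.8283

Write σ_i for s''(x_i). With h_i = 1, 2, 2 and divided differences Δ_i = -9, 15/2, -9/2, the continuity of s' gives the tridiagonal system
  1·σ_0 + 6·σ_1 + 2·σ_2 = 6(Δ_1 - Δ_0) = 99
  2·σ_1 + 8·σ_2 + 2·σ_3 = 6(Δ_2 - Δ_1) = -72
Natural end conditions: σ_0 = σ_3 = 0.
Hence σ_0 = 0, σ_1 = 234/11, σ_2 = -315/22, σ_3 = 0.
On [3, 5], s(x) = 9 + 111/22·(x - 3) - 315/44·(x - 3)² + 105/88·(x - 3)³.
With (x - 3) = 4/3: s(13/3) = 577/99.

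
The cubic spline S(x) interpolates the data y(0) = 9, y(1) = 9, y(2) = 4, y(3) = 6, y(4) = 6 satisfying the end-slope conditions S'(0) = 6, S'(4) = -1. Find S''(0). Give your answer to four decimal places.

-14.2857

Put M_i = S'' at the i-th knot. Here h = (1, 1, 1, 1) and Δ = (0, -5, 2, 0), so the interior equations h_(i-1)·M_(i-1) + 2(h_(i-1)+h_i)·M_i + h_i·M_(i+1) = 6(Δ_i − Δ_(i-1)) read
  1·M_0 + 4·M_1 + 1·M_2 = 6(Δ_1 - Δ_0) = -30
  1·M_1 + 4·M_2 + 1·M_3 = 6(Δ_2 - Δ_1) = 42
  1·M_2 + 4·M_3 + 1·M_4 = 6(Δ_3 - Δ_2) = -12
Clamped end conditions give two more equations: 2h_0·M_0 + h_0·M_1 = 6(Δ_0 - S'(0)) = -36 and h_3·M_3 + 2h_3·M_4 = 6(S'(4) - Δ_3) = -6.
Solving the tridiagonal system: M_0 = -100/7, M_1 = -52/7, M_2 = 14, M_3 = -46/7, M_4 = 2/7.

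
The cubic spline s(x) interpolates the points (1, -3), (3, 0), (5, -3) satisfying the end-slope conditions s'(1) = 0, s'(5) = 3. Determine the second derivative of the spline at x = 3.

With M_i denoting the second derivative at x_i, h_i = 2, 2, and Δ_i = (y_(i+1) − y_i)/h_i = 3/2, -3/2:
  2·M_0 + 8·M_1 + 2·M_2 = 6(Δ_1 - Δ_0) = -18
Clamped end conditions give two more equations: 2h_0·M_0 + h_0·M_1 = 6(Δ_0 - s'(1)) = 9 and h_1·M_1 + 2h_1·M_2 = 6(s'(5) - Δ_1) = 27.
Hence M_0 = 21/4, M_1 = -6, M_2 = 39/4.

-6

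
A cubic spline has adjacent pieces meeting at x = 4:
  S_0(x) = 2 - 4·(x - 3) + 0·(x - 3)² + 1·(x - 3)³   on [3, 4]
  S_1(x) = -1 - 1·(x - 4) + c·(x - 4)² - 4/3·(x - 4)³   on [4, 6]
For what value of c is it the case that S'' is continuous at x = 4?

3

S_0''(x) = 0 + 6·(x - 3), so S_0''(4) = 6. On the right, S_1''(4) = 2c, so c = 3.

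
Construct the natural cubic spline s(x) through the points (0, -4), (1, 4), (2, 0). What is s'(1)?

2

Write M_i for s''(x_i). With h_i = 1, 1 and divided differences Δ_i = 8, -4, the continuity of s' gives the tridiagonal system
  1·M_0 + 4·M_1 + 1·M_2 = 6(Δ_1 - Δ_0) = -72
Natural end conditions: M_0 = M_2 = 0.
Solving: M_0 = 0, M_1 = -18, M_2 = 0.
On [1, 2], s'(x) = b_1 + 2c_1·(x - 1) + 3d_1·(x - 1)² with b_1 = Δ_1 - h_1(2M_1 + M_2)/6 = 2, c_1 = M_1/2 = -9, d_1 = (M_2 - M_1)/(6h_1) = 3. So s'(1) = 2.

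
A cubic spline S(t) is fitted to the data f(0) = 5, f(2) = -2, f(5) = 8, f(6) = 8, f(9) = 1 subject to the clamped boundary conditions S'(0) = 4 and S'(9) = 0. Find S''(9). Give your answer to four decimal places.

3.5225

Let m_i = S''(x_i). Step sizes h_i = 2, 3, 1, 3; slopes of the chords Δ_i = (y_(i+1) - y_i)/h_i = -7/2, 10/3, 0, -7/3.
  2·m_0 + 10·m_1 + 3·m_2 = 6(Δ_1 - Δ_0) = 41
  3·m_1 + 8·m_2 + 1·m_3 = 6(Δ_2 - Δ_1) = -20
  1·m_2 + 8·m_3 + 3·m_4 = 6(Δ_3 - Δ_2) = -14
Clamped end conditions give two more equations: 2h_0·m_0 + h_0·m_1 = 6(Δ_0 - S'(0)) = -45 and h_3·m_3 + 2h_3·m_4 = 6(S'(9) - Δ_3) = 14.
Forward elimination and back-substitution give m_0 = -16769/1068, m_1 = 2377/267, m_2 = -2959/534, m_3 = -635/267, m_4 = 627/178.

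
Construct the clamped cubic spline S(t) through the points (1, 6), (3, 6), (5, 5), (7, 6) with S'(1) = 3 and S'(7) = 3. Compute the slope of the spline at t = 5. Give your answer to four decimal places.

Let M_i = S''(x_i). Step sizes h_i = 2, 2, 2; slopes of the chords Δ_i = (y_(i+1) - y_i)/h_i = 0, -1/2, 1/2.
  2·M_0 + 8·M_1 + 2·M_2 = 6(Δ_1 - Δ_0) = -3
  2·M_1 + 8·M_2 + 2·M_3 = 6(Δ_2 - Δ_1) = 6
Clamped end conditions give two more equations: 2h_0·M_0 + h_0·M_1 = 6(Δ_0 - S'(1)) = -18 and h_2·M_2 + 2h_2·M_3 = 6(S'(7) - Δ_2) = 15.
Hence M_0 = -5, M_1 = 1, M_2 = -1/2, M_3 = 4.
On [5, 7], S'(t) = b_2 + 2c_2·(t - 5) + 3d_2·(t - 5)² with b_2 = Δ_2 - h_2(2M_2 + M_3)/6 = -1/2, c_2 = M_2/2 = -1/4, d_2 = (M_3 - M_2)/(6h_2) = 3/8. So S'(5) = -1/2.

-0.5000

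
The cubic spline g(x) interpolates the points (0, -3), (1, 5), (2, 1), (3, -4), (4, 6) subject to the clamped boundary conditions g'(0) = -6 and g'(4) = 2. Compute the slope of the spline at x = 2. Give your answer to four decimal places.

-9.9286

Let M_i = g''(x_i). Step sizes h_i = 1, 1, 1, 1; slopes of the chords Δ_i = (y_(i+1) - y_i)/h_i = 8, -4, -5, 10.
  1·M_0 + 4·M_1 + 1·M_2 = 6(Δ_1 - Δ_0) = -72
  1·M_1 + 4·M_2 + 1·M_3 = 6(Δ_2 - Δ_1) = -6
  1·M_2 + 4·M_3 + 1·M_4 = 6(Δ_3 - Δ_2) = 90
Clamped end conditions give two more equations: 2h_0·M_0 + h_0·M_1 = 6(Δ_0 - g'(0)) = 84 and h_3·M_3 + 2h_3·M_4 = 6(g'(4) - Δ_3) = -48.
Forward elimination and back-substitution give M_0 = 1625/28, M_1 = -449/14, M_2 = -7/4, M_3 = 463/14, M_4 = -1135/28.
On [2, 3], g'(x) = b_2 + 2c_2·(x - 2) + 3d_2·(x - 2)² with b_2 = Δ_2 - h_2(2M_2 + M_3)/6 = -139/14, c_2 = M_2/2 = -7/8, d_2 = (M_3 - M_2)/(6h_2) = 325/56. So g'(2) = -139/14.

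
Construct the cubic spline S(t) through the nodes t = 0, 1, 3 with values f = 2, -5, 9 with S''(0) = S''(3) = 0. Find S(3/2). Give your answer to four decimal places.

-4.5625

Put σ_i = S'' at the i-th knot. Here h = (1, 2) and Δ = (-7, 7), so the interior equations h_(i-1)·σ_(i-1) + 2(h_(i-1)+h_i)·σ_i + h_i·σ_(i+1) = 6(Δ_i − Δ_(i-1)) read
  1·σ_0 + 6·σ_1 + 2·σ_2 = 6(Δ_1 - Δ_0) = 84
Natural end conditions: σ_0 = σ_2 = 0.
Solving: σ_0 = 0, σ_1 = 14, σ_2 = 0.
On [1, 3], S(t) = -5 - 7/3·(t - 1) + 7·(t - 1)² - 7/6·(t - 1)³.
With (t - 1) = 1/2: S(3/2) = -73/16.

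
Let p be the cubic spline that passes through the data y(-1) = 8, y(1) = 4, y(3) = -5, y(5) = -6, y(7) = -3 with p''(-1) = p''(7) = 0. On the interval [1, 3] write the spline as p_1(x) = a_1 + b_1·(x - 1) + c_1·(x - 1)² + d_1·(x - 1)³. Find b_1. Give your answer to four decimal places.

Write M_i for p''(x_i). With h_i = 2, 2, 2, 2 and divided differences Δ_i = -2, -9/2, -1/2, 3/2, the continuity of p' gives the tridiagonal system
  2·M_0 + 8·M_1 + 2·M_2 = 6(Δ_1 - Δ_0) = -15
  2·M_1 + 8·M_2 + 2·M_3 = 6(Δ_2 - Δ_1) = 24
  2·M_2 + 8·M_3 + 2·M_4 = 6(Δ_3 - Δ_2) = 12
Natural end conditions: M_0 = M_4 = 0.
Solving: M_0 = 0, M_1 = -309/112, M_2 = 99/28, M_3 = 69/112, M_4 = 0.
On [1, 3], with p_1(x) = a_1 + b_1·(x - 1) + c_1·(x - 1)² + d_1·(x - 1)³: c_1 = M_1/2 = -309/224, d_1 = (M_2 - M_1)/(6h_1) = 235/448, b_1 = Δ_1 - h_1(2M_1 + M_2)/6 = -215/56.

-3.8393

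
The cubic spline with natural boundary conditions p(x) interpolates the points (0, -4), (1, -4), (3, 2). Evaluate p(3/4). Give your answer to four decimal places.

Put M_i = p'' at the i-th knot. Here h = (1, 2) and Δ = (0, 3), so the interior equations h_(i-1)·M_(i-1) + 2(h_(i-1)+h_i)·M_i + h_i·M_(i+1) = 6(Δ_i − Δ_(i-1)) read
  1·M_0 + 6·M_1 + 2·M_2 = 6(Δ_1 - Δ_0) = 18
Natural end conditions: M_0 = M_2 = 0.
Solving: M_0 = 0, M_1 = 3, M_2 = 0.
On [0, 1], p(x) = -4 - 1/2·x + 0·x² + 1/2·x³.
With x = 3/4: p(3/4) = -533/128.

-4.1641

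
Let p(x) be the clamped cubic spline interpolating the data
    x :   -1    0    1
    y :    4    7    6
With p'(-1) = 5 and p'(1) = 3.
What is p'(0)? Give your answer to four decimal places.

-0.5000

Put M_i = p'' at the i-th knot. Here h = (1, 1) and Δ = (3, -1), so the interior equations h_(i-1)·M_(i-1) + 2(h_(i-1)+h_i)·M_i + h_i·M_(i+1) = 6(Δ_i − Δ_(i-1)) read
  1·M_0 + 4·M_1 + 1·M_2 = 6(Δ_1 - Δ_0) = -24
Clamped end conditions give two more equations: 2h_0·M_0 + h_0·M_1 = 6(Δ_0 - p'(-1)) = -12 and h_1·M_1 + 2h_1·M_2 = 6(p'(1) - Δ_1) = 24.
Solving the tridiagonal system: M_0 = -1, M_1 = -10, M_2 = 17.
On [0, 1], p'(x) = b_1 + 2c_1·x + 3d_1·x² with b_1 = Δ_1 - h_1(2M_1 + M_2)/6 = -1/2, c_1 = M_1/2 = -5, d_1 = (M_2 - M_1)/(6h_1) = 9/2. So p'(0) = -1/2.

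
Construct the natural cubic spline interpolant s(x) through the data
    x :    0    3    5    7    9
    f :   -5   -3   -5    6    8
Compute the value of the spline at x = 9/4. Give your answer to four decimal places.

-2.3458

With σ_i denoting the second derivative at x_i, h_i = 3, 2, 2, 2, and Δ_i = (y_(i+1) − y_i)/h_i = 2/3, -1, 11/2, 1:
  3·σ_0 + 10·σ_1 + 2·σ_2 = 6(Δ_1 - Δ_0) = -10
  2·σ_1 + 8·σ_2 + 2·σ_3 = 6(Δ_2 - Δ_1) = 39
  2·σ_2 + 8·σ_3 + 2·σ_4 = 6(Δ_3 - Δ_2) = -27
Natural end conditions: σ_0 = σ_4 = 0.
Hence σ_0 = 0, σ_1 = -333/142, σ_2 = 955/142, σ_3 = -359/71, σ_4 = 0.
On [0, 3], s(x) = -5 + 1567/852·x + 0·x² - 37/284·x³.
With x = 9/4: s(9/4) = -42637/18176.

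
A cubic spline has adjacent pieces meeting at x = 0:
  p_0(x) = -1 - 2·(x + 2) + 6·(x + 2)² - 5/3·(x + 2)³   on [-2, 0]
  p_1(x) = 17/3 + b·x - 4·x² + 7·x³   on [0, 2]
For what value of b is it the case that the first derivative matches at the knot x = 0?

p_0'(x) = -2 + 12·(x + 2) - 5·(x + 2)², so p_0'(0) = 2. On the right, p_1'(0) = b, so b = 2.

2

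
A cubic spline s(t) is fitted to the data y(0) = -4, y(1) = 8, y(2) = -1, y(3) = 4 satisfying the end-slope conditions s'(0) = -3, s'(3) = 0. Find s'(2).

With σ_i denoting the second derivative at x_i, h_i = 1, 1, 1, and Δ_i = (y_(i+1) − y_i)/h_i = 12, -9, 5:
  1·σ_0 + 4·σ_1 + 1·σ_2 = 6(Δ_1 - Δ_0) = -126
  1·σ_1 + 4·σ_2 + 1·σ_3 = 6(Δ_2 - Δ_1) = 84
Clamped end conditions give two more equations: 2h_0·σ_0 + h_0·σ_1 = 6(Δ_0 - s'(0)) = 90 and h_2·σ_2 + 2h_2·σ_3 = 6(s'(3) - Δ_2) = -30.
Solving: σ_0 = 76, σ_1 = -62, σ_2 = 46, σ_3 = -38.
On [2, 3], s'(t) = b_2 + 2c_2·(t - 2) + 3d_2·(t - 2)² with b_2 = Δ_2 - h_2(2σ_2 + σ_3)/6 = -4, c_2 = σ_2/2 = 23, d_2 = (σ_3 - σ_2)/(6h_2) = -14. So s'(2) = -4.

-4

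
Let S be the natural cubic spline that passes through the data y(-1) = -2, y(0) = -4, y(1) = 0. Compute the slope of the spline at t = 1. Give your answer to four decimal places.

5.5000

Write m_i for S''(x_i). With h_i = 1, 1 and divided differences Δ_i = -2, 4, the continuity of S' gives the tridiagonal system
  1·m_0 + 4·m_1 + 1·m_2 = 6(Δ_1 - Δ_0) = 36
Natural end conditions: m_0 = m_2 = 0.
Solving: m_0 = 0, m_1 = 9, m_2 = 0.
On [0, 1], S'(t) = b_1 + 2c_1·t + 3d_1·t² with b_1 = Δ_1 - h_1(2m_1 + m_2)/6 = 1, c_1 = m_1/2 = 9/2, d_1 = (m_2 - m_1)/(6h_1) = -3/2. So S'(1) = 11/2.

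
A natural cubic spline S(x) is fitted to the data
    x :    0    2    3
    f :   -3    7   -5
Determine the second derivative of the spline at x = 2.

-17

Let σ_i = S''(x_i). Step sizes h_i = 2, 1; slopes of the chords Δ_i = (y_(i+1) - y_i)/h_i = 5, -12.
  2·σ_0 + 6·σ_1 + 1·σ_2 = 6(Δ_1 - Δ_0) = -102
Natural end conditions: σ_0 = σ_2 = 0.
Solving: σ_0 = 0, σ_1 = -17, σ_2 = 0.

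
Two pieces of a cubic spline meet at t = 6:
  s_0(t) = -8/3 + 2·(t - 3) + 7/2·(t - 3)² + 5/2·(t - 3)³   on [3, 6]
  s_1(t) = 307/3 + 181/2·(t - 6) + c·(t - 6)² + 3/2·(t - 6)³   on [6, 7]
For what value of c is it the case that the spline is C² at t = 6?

s_0''(t) = 7 + 15·(t - 3), so s_0''(6) = 52. On the right, s_1''(6) = 2c, so c = 26.

26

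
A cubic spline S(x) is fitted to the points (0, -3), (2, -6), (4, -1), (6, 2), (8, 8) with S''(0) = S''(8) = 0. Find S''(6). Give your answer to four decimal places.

1.6339

Put M_i = S'' at the i-th knot. Here h = (2, 2, 2, 2) and Δ = (-3/2, 5/2, 3/2, 3), so the interior equations h_(i-1)·M_(i-1) + 2(h_(i-1)+h_i)·M_i + h_i·M_(i+1) = 6(Δ_i − Δ_(i-1)) read
  2·M_0 + 8·M_1 + 2·M_2 = 6(Δ_1 - Δ_0) = 24
  2·M_1 + 8·M_2 + 2·M_3 = 6(Δ_2 - Δ_1) = -6
  2·M_2 + 8·M_3 + 2·M_4 = 6(Δ_3 - Δ_2) = 9
Natural end conditions: M_0 = M_4 = 0.
Solving: M_0 = 0, M_1 = 393/112, M_2 = -57/28, M_3 = 183/112, M_4 = 0.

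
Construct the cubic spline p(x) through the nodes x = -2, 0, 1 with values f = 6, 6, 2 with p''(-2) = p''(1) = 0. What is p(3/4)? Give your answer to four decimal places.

3.1563

With M_i denoting the second derivative at x_i, h_i = 2, 1, and Δ_i = (y_(i+1) − y_i)/h_i = 0, -4:
  2·M_0 + 6·M_1 + 1·M_2 = 6(Δ_1 - Δ_0) = -24
Natural end conditions: M_0 = M_2 = 0.
Solving the tridiagonal system: M_0 = 0, M_1 = -4, M_2 = 0.
On [0, 1], p(x) = 6 - 8/3·x - 2·x² + 2/3·x³.
With x = 3/4: p(3/4) = 101/32.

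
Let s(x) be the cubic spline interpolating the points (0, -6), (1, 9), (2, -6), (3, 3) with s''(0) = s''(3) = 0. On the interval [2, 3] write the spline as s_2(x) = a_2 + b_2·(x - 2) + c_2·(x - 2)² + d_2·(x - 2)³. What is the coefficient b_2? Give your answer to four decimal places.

-7.8000

Let M_i = s''(x_i). Step sizes h_i = 1, 1, 1; slopes of the chords Δ_i = (y_(i+1) - y_i)/h_i = 15, -15, 9.
  1·M_0 + 4·M_1 + 1·M_2 = 6(Δ_1 - Δ_0) = -180
  1·M_1 + 4·M_2 + 1·M_3 = 6(Δ_2 - Δ_1) = 144
Natural end conditions: M_0 = M_3 = 0.
Solving the tridiagonal system: M_0 = 0, M_1 = -288/5, M_2 = 252/5, M_3 = 0.
On [2, 3], with s_2(x) = a_2 + b_2·(x - 2) + c_2·(x - 2)² + d_2·(x - 2)³: c_2 = M_2/2 = 126/5, d_2 = (M_3 - M_2)/(6h_2) = -42/5, b_2 = Δ_2 - h_2(2M_2 + M_3)/6 = -39/5.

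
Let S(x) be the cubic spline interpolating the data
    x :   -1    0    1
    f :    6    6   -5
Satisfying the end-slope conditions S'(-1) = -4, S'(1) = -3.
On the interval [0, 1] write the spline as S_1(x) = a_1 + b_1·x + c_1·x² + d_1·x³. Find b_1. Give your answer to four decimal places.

-6.5000

Write m_i for S''(x_i). With h_i = 1, 1 and divided differences Δ_i = 0, -11, the continuity of S' gives the tridiagonal system
  1·m_0 + 4·m_1 + 1·m_2 = 6(Δ_1 - Δ_0) = -66
Clamped end conditions give two more equations: 2h_0·m_0 + h_0·m_1 = 6(Δ_0 - S'(-1)) = 24 and h_1·m_1 + 2h_1·m_2 = 6(S'(1) - Δ_1) = 48.
Solving the tridiagonal system: m_0 = 29, m_1 = -34, m_2 = 41.
On [0, 1], with S_1(x) = a_1 + b_1·x + c_1·x² + d_1·x³: c_1 = m_1/2 = -17, d_1 = (m_2 - m_1)/(6h_1) = 25/2, b_1 = Δ_1 - h_1(2m_1 + m_2)/6 = -13/2.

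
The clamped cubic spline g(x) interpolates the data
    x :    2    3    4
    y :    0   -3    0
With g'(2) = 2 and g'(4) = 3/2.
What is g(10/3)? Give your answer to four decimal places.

-2.4630

Write M_i for g''(x_i). With h_i = 1, 1 and divided differences Δ_i = -3, 3, the continuity of g' gives the tridiagonal system
  1·M_0 + 4·M_1 + 1·M_2 = 6(Δ_1 - Δ_0) = 36
Clamped end conditions give two more equations: 2h_0·M_0 + h_0·M_1 = 6(Δ_0 - g'(2)) = -30 and h_1·M_1 + 2h_1·M_2 = 6(g'(4) - Δ_1) = -9.
Hence M_0 = -97/4, M_1 = 37/2, M_2 = -55/4.
On [3, 4], g(x) = -3 - 7/8·(x - 3) + 37/4·(x - 3)² - 43/8·(x - 3)³.
With (x - 3) = 1/3: g(10/3) = -133/54.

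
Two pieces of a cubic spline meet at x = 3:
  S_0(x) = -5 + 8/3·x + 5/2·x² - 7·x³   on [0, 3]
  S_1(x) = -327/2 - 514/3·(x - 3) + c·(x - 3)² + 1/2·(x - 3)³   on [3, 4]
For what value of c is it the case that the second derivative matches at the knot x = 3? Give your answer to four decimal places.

-60.5000

S_0''(x) = 5 - 42·x, so S_0''(3) = -121. On the right, S_1''(3) = 2c, so c = -121/2.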